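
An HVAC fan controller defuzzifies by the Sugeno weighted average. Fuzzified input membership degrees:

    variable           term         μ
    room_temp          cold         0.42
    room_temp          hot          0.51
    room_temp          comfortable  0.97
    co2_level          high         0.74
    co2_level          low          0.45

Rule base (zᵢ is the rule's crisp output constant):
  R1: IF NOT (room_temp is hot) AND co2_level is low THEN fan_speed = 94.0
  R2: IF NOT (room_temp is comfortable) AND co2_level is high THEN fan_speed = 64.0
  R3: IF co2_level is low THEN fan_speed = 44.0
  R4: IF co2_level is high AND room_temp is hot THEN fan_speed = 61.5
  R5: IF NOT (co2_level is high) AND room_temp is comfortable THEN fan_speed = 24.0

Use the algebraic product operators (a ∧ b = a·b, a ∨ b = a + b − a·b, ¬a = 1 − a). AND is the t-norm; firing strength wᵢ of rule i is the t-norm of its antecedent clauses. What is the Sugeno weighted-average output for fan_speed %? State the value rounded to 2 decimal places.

53.85

R1 (z=94.0): ¬hot=1−0.51=0.49, low=0.45; AND[a·b] → w = 0.2205
R2 (z=64.0): ¬comfortable=1−0.97=0.03, high=0.74; AND[a·b] → w = 0.0222
R3 (z=44.0): low=0.45 → w = 0.4500
R4 (z=61.5): high=0.74, hot=0.51; AND[a·b] → w = 0.3774
R5 (z=24.0): ¬high=1−0.74=0.26, comfortable=0.97; AND[a·b] → w = 0.2522
Weighted average = (0.2205·94.0 + 0.0222·64.0 + 0.4500·44.0 + 0.3774·61.5 + 0.2522·24.0) / (0.2205 + 0.0222 + 0.4500 + 0.3774 + 0.2522)
  = 71.2107 / 1.3223 = 53.85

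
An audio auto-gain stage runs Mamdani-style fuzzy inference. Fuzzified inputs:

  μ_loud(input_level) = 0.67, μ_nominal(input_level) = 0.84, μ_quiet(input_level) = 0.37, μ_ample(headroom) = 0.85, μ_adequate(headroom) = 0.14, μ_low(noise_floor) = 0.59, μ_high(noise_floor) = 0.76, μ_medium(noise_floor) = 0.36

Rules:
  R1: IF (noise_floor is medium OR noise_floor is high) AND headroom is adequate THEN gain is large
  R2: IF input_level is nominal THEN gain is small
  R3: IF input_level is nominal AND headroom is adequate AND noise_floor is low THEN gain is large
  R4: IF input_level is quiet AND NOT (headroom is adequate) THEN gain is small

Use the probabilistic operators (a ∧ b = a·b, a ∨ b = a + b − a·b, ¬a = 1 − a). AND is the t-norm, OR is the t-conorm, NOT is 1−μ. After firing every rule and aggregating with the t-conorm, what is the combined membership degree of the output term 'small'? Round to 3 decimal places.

R1: (medium=0.36 OR high=0.76) = 0.8464; AND[a·b] with adequate=0.14 → w = 0.1185
R2: nominal=0.84 → w = 0.8400
R3: nominal=0.84, adequate=0.14, low=0.59; AND[a·b] → w = 0.0694
R4: quiet=0.37, ¬adequate=1−0.14=0.86; AND[a·b] → w = 0.3182
Rules with consequent 'small': {R2, R4} → strengths 0.8400, 0.3182
Aggregate via t-conorm [a + b − a·b]: 0.8909

0.891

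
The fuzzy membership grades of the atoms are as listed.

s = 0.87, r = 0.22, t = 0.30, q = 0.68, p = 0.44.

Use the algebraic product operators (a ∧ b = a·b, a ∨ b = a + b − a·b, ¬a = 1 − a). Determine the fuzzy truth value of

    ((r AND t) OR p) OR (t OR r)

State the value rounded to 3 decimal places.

0.714

r AND t = a·b on (0.2200, 0.3000) = 0.0660
(r AND t) OR p = a + b − a·b on (0.0660, 0.4400) = 0.4770
t OR r = a + b − a·b on (0.3000, 0.2200) = 0.4540
((r AND t) OR p) OR (t OR r) = a + b − a·b on (0.4770, 0.4540) = 0.7144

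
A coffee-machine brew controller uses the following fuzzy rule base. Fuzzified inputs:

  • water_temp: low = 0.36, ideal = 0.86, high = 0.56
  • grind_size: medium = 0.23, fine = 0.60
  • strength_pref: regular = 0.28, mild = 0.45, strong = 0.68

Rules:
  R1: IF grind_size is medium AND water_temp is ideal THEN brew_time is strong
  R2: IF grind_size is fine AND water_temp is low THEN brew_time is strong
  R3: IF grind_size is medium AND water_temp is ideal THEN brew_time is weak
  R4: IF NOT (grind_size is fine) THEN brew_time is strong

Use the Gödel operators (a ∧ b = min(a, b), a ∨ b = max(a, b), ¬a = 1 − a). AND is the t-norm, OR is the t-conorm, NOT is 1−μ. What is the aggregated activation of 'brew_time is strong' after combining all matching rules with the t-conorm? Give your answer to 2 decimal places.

R1: medium=0.23, ideal=0.86; AND[min(a, b)] → w = 0.23
R2: fine=0.60, low=0.36; AND[min(a, b)] → w = 0.36
R3: medium=0.23, ideal=0.86; AND[min(a, b)] → w = 0.23
R4: ¬fine=1−0.60=0.40 → w = 0.40
Rules with consequent 'strong': {R1, R2, R4} → strengths 0.23, 0.36, 0.40
Aggregate via t-conorm [max(a, b)]: 0.40

0.40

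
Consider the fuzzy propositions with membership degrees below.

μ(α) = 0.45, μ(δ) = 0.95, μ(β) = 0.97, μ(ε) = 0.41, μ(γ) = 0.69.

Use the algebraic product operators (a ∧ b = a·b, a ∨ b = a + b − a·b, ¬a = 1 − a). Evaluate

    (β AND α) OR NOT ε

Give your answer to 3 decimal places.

β AND α = a·b on (0.9700, 0.4500) = 0.4365
NOT ε = 1 − 0.4100 = 0.5900
(β AND α) OR NOT ε = a + b − a·b on (0.4365, 0.5900) = 0.7690

0.769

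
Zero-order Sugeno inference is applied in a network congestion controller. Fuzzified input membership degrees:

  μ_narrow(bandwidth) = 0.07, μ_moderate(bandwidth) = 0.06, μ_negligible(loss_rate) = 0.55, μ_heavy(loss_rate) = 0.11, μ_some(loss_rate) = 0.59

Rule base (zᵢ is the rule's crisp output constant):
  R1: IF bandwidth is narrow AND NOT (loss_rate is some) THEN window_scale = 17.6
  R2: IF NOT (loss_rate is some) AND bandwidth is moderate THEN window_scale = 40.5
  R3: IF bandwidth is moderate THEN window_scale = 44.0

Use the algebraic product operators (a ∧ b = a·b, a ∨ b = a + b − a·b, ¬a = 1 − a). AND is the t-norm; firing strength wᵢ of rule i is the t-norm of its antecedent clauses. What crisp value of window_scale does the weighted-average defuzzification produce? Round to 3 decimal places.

36.553

R1 (z=17.6): narrow=0.07, ¬some=1−0.59=0.41; AND[a·b] → w = 0.0287
R2 (z=40.5): ¬some=1−0.59=0.41, moderate=0.06; AND[a·b] → w = 0.0246
R3 (z=44.0): moderate=0.06 → w = 0.0600
Weighted average = (0.0287·17.6 + 0.0246·40.5 + 0.0600·44.0) / (0.0287 + 0.0246 + 0.0600)
  = 4.1414 / 0.1133 = 36.553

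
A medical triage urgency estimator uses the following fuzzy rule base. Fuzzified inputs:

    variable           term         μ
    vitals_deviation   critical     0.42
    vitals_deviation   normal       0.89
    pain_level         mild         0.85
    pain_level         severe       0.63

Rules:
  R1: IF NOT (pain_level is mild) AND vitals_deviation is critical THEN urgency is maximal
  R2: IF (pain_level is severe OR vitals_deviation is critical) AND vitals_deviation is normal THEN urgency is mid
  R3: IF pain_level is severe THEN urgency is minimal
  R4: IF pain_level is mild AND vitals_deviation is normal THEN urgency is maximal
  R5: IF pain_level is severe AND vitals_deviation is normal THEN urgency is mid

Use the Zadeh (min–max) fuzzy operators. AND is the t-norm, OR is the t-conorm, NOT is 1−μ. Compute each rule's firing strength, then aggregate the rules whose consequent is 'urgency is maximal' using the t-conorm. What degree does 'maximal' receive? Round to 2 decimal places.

R1: ¬mild=1−0.85=0.15, critical=0.42; AND[min(a, b)] → w = 0.15
R2: (severe=0.63 OR critical=0.42) = 0.63; AND[min(a, b)] with normal=0.89 → w = 0.63
R3: severe=0.63 → w = 0.63
R4: mild=0.85, normal=0.89; AND[min(a, b)] → w = 0.85
R5: severe=0.63, normal=0.89; AND[min(a, b)] → w = 0.63
Rules with consequent 'maximal': {R1, R4} → strengths 0.15, 0.85
Aggregate via t-conorm [max(a, b)]: 0.85

0.85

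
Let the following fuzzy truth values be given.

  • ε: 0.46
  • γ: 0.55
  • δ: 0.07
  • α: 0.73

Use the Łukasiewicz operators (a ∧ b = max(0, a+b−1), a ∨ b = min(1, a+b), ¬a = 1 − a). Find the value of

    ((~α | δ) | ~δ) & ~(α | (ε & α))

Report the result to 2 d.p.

0.08

~α = 1 − 0.73 = 0.27
~α | δ = min(1, a+b) on (0.27, 0.07) = 0.34
~δ = 1 − 0.07 = 0.93
(~α | δ) | ~δ = min(1, a+b) on (0.34, 0.93) = 1.00
ε & α = max(0, a+b−1) on (0.46, 0.73) = 0.19
α | (ε & α) = min(1, a+b) on (0.73, 0.19) = 0.92
~(α | (ε & α)) = 1 − 0.92 = 0.08
((~α | δ) | ~δ) & ~(α | (ε & α)) = max(0, a+b−1) on (1.00, 0.08) = 0.08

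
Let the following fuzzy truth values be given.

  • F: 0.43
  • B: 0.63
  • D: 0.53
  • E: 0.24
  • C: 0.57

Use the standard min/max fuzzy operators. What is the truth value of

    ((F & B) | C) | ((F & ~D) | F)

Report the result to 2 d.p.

F & B = min(a, b) on (0.43, 0.63) = 0.43
(F & B) | C = max(a, b) on (0.43, 0.57) = 0.57
~D = 1 − 0.53 = 0.47
F & ~D = min(a, b) on (0.43, 0.47) = 0.43
(F & ~D) | F = max(a, b) on (0.43, 0.43) = 0.43
((F & B) | C) | ((F & ~D) | F) = max(a, b) on (0.57, 0.43) = 0.57

0.57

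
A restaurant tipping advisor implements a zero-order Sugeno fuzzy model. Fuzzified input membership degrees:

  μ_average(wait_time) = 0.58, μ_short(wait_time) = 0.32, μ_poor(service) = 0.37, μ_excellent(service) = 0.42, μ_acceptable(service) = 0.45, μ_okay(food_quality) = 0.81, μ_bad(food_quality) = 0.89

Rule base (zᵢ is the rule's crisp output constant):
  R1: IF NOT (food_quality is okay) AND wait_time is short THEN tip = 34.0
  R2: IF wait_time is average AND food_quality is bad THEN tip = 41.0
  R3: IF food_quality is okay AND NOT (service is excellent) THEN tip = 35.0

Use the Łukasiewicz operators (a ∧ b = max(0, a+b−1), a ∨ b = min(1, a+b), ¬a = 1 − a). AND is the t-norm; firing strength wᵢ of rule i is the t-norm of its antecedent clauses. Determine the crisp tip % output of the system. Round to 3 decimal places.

R1 (z=34.0): ¬okay=1−0.81=0.19, short=0.32; AND[max(0, a+b−1)] → w = 0.00
R2 (z=41.0): average=0.58, bad=0.89; AND[max(0, a+b−1)] → w = 0.47
R3 (z=35.0): okay=0.81, ¬excellent=1−0.42=0.58; AND[max(0, a+b−1)] → w = 0.39
Weighted average = (0.00·34.0 + 0.47·41.0 + 0.39·35.0) / (0.00 + 0.47 + 0.39)
  = 32.9200 / 0.8600 = 38.279

38.279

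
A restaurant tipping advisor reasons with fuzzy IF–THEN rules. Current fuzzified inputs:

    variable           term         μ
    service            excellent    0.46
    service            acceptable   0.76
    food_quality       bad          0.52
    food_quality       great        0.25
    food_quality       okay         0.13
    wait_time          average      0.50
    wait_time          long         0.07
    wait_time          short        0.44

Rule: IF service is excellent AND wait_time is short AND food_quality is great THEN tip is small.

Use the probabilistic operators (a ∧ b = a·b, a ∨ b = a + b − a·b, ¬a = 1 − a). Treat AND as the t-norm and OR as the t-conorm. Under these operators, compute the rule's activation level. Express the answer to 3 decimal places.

0.051

firing strength: excellent=0.46, short=0.44, great=0.25; AND[a·b] → w = 0.0506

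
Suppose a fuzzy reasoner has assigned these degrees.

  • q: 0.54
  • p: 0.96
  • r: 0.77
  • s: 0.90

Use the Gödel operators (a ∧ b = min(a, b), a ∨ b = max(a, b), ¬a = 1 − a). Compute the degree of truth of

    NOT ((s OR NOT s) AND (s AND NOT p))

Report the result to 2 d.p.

NOT s = 1 − 0.90 = 0.10
s OR NOT s = max(a, b) on (0.90, 0.10) = 0.90
NOT p = 1 − 0.96 = 0.04
s AND NOT p = min(a, b) on (0.90, 0.04) = 0.04
(s OR NOT s) AND (s AND NOT p) = min(a, b) on (0.90, 0.04) = 0.04
NOT ((s OR NOT s) AND (s AND NOT p)) = 1 − 0.04 = 0.96

0.96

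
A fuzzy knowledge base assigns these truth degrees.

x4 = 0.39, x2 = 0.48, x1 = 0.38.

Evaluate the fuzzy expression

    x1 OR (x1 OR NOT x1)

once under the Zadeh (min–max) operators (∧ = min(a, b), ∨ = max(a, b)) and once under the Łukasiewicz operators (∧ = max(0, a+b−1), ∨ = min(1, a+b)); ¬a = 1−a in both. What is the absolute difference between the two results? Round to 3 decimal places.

0.380

Under Zadeh (min–max):
  NOT x1 = 1 − 0.38 = 0.62
  x1 OR NOT x1 = max(a, b) on (0.38, 0.62) = 0.62
  x1 OR (x1 OR NOT x1) = max(a, b) on (0.38, 0.62) = 0.62
  → value = 0.6200
Under Łukasiewicz:
  NOT x1 = 1 − 0.38 = 0.62
  x1 OR NOT x1 = min(1, a+b) on (0.38, 0.62) = 1.00
  x1 OR (x1 OR NOT x1) = min(1, a+b) on (0.38, 1.00) = 1.00
  → value = 1.0000
|0.6200 − 1.0000| = 0.380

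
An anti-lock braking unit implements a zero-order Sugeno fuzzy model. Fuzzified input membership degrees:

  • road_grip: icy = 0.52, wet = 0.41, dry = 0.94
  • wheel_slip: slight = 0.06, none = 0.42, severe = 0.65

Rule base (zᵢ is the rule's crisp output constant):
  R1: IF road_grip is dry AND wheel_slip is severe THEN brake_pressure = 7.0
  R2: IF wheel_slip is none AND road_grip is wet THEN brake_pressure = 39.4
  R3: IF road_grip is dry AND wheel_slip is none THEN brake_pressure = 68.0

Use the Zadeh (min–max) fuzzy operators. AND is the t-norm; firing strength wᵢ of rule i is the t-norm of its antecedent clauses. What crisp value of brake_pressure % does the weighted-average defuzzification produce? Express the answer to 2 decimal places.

33.29

R1 (z=7.0): dry=0.94, severe=0.65; AND[min(a, b)] → w = 0.65
R2 (z=39.4): none=0.42, wet=0.41; AND[min(a, b)] → w = 0.41
R3 (z=68.0): dry=0.94, none=0.42; AND[min(a, b)] → w = 0.42
Weighted average = (0.65·7.0 + 0.41·39.4 + 0.42·68.0) / (0.65 + 0.41 + 0.42)
  = 49.2640 / 1.4800 = 33.29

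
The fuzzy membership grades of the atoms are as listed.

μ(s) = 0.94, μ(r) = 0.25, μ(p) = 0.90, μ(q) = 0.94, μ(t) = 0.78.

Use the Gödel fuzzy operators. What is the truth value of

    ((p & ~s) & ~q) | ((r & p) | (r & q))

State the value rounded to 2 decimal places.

0.25

~s = 1 − 0.94 = 0.06
p & ~s = min(a, b) on (0.90, 0.06) = 0.06
~q = 1 − 0.94 = 0.06
(p & ~s) & ~q = min(a, b) on (0.06, 0.06) = 0.06
r & p = min(a, b) on (0.25, 0.90) = 0.25
r & q = min(a, b) on (0.25, 0.94) = 0.25
(r & p) | (r & q) = max(a, b) on (0.25, 0.25) = 0.25
((p & ~s) & ~q) | ((r & p) | (r & q)) = max(a, b) on (0.06, 0.25) = 0.25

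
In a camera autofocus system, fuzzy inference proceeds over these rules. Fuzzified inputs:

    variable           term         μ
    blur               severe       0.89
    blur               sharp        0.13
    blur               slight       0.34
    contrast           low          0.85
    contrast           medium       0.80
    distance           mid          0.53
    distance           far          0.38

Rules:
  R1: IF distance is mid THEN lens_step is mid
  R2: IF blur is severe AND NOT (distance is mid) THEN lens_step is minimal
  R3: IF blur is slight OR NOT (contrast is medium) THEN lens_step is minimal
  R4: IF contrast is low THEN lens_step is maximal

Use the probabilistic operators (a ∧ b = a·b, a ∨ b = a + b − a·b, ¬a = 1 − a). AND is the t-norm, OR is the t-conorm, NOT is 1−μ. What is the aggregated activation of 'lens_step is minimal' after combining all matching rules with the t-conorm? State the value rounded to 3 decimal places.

0.693

R1: mid=0.53 → w = 0.5300
R2: severe=0.89, ¬mid=1−0.53=0.47; AND[a·b] → w = 0.4183
R3: slight=0.34, ¬medium=1−0.80=0.20; OR[a + b − a·b] → w = 0.4720
R4: low=0.85 → w = 0.8500
Rules with consequent 'minimal': {R2, R3} → strengths 0.4183, 0.4720
Aggregate via t-conorm [a + b − a·b]: 0.6929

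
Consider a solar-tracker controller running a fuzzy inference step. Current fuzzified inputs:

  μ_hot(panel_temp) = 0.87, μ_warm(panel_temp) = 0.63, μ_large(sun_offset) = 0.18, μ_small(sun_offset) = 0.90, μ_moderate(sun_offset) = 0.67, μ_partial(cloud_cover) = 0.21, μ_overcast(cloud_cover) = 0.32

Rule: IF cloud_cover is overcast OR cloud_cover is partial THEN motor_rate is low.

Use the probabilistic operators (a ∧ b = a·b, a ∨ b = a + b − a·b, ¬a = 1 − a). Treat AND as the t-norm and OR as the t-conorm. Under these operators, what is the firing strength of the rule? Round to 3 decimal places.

firing strength: overcast=0.32, partial=0.21; OR[a + b − a·b] → w = 0.4628

0.463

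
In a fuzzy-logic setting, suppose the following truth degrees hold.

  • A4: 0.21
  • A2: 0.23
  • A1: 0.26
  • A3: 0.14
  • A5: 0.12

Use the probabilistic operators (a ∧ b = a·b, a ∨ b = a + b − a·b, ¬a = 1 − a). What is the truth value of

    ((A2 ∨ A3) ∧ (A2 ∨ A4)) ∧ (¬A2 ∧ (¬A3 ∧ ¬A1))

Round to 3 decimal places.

0.065

A2 ∨ A3 = a + b − a·b on (0.2300, 0.1400) = 0.3378
A2 ∨ A4 = a + b − a·b on (0.2300, 0.2100) = 0.3917
(A2 ∨ A3) ∧ (A2 ∨ A4) = a·b on (0.3378, 0.3917) = 0.1323
¬A2 = 1 − 0.2300 = 0.7700
¬A3 = 1 − 0.1400 = 0.8600
¬A1 = 1 − 0.2600 = 0.7400
¬A3 ∧ ¬A1 = a·b on (0.8600, 0.7400) = 0.6364
¬A2 ∧ (¬A3 ∧ ¬A1) = a·b on (0.7700, 0.6364) = 0.4900
((A2 ∨ A3) ∧ (A2 ∨ A4)) ∧ (¬A2 ∧ (¬A3 ∧ ¬A1)) = a·b on (0.1323, 0.4900) = 0.0648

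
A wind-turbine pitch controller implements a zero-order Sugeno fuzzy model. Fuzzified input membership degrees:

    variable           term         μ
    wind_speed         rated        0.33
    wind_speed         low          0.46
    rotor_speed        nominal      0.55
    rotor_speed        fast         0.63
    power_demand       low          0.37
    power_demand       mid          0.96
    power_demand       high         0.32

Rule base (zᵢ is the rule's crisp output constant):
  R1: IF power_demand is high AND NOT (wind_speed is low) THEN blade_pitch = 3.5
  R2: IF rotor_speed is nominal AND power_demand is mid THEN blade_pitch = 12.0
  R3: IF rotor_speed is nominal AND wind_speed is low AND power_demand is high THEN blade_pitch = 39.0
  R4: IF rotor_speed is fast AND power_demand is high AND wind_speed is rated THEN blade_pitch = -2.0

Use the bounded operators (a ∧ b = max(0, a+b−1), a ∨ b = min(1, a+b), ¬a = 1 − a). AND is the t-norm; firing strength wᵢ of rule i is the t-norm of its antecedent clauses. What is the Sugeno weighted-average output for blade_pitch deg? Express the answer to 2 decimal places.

R1 (z=3.5): high=0.32, ¬low=1−0.46=0.54; AND[max(0, a+b−1)] → w = 0.00
R2 (z=12.0): nominal=0.55, mid=0.96; AND[max(0, a+b−1)] → w = 0.51
R3 (z=39.0): nominal=0.55, low=0.46, high=0.32; AND[max(0, a+b−1)] → w = 0.00
R4 (z=-2.0): fast=0.63, high=0.32, rated=0.33; AND[max(0, a+b−1)] → w = 0.00
Weighted average = (0.00·3.5 + 0.51·12.0 + 0.00·39.0 + 0.00·-2.0) / (0.00 + 0.51 + 0.00 + 0.00)
  = 6.1200 / 0.5100 = 12.00

12.00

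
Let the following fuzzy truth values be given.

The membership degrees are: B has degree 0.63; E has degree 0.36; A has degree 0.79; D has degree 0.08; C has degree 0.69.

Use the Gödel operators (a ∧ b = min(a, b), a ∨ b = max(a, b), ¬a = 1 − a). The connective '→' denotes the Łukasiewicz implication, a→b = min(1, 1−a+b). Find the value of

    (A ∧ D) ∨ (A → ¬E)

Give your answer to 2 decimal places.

0.85

A ∧ D = min(a, b) on (0.79, 0.08) = 0.08
¬E = 1 − 0.36 = 0.64
A → ¬E  [Łukasiewicz: min(1, 1−a+b)] with a=0.79, b=0.64 → 0.85
(A ∧ D) ∨ (A → ¬E) = max(a, b) on (0.08, 0.85) = 0.85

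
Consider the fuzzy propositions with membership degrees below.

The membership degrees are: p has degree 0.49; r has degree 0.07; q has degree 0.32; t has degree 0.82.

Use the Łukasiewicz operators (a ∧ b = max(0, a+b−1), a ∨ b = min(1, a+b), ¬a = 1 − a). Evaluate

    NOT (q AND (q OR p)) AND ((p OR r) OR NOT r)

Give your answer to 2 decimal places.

q OR p = min(1, a+b) on (0.32, 0.49) = 0.81
q AND (q OR p) = max(0, a+b−1) on (0.32, 0.81) = 0.13
NOT (q AND (q OR p)) = 1 − 0.13 = 0.87
p OR r = min(1, a+b) on (0.49, 0.07) = 0.56
NOT r = 1 − 0.07 = 0.93
(p OR r) OR NOT r = min(1, a+b) on (0.56, 0.93) = 1.00
NOT (q AND (q OR p)) AND ((p OR r) OR NOT r) = max(0, a+b−1) on (0.87, 1.00) = 0.87

0.87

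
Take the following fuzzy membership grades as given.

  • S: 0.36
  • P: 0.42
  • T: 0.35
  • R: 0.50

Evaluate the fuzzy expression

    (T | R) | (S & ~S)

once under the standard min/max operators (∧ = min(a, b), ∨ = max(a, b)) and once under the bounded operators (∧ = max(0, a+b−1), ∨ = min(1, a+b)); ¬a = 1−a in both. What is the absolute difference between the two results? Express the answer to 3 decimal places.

0.350

Under standard min/max:
  T | R = max(a, b) on (0.35, 0.50) = 0.50
  ~S = 1 − 0.36 = 0.64
  S & ~S = min(a, b) on (0.36, 0.64) = 0.36
  (T | R) | (S & ~S) = max(a, b) on (0.50, 0.36) = 0.50
  → value = 0.5000
Under bounded:
  T | R = min(1, a+b) on (0.35, 0.50) = 0.85
  ~S = 1 − 0.36 = 0.64
  S & ~S = max(0, a+b−1) on (0.36, 0.64) = 0.00
  (T | R) | (S & ~S) = min(1, a+b) on (0.85, 0.00) = 0.85
  → value = 0.8500
|0.5000 − 0.8500| = 0.350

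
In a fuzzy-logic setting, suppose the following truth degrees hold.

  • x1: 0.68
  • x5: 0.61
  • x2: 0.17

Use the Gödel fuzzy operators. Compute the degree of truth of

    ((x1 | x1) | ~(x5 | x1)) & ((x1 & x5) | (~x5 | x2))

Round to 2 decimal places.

x1 | x1 = max(a, b) on (0.68, 0.68) = 0.68
x5 | x1 = max(a, b) on (0.61, 0.68) = 0.68
~(x5 | x1) = 1 − 0.68 = 0.32
(x1 | x1) | ~(x5 | x1) = max(a, b) on (0.68, 0.32) = 0.68
x1 & x5 = min(a, b) on (0.68, 0.61) = 0.61
~x5 = 1 − 0.61 = 0.39
~x5 | x2 = max(a, b) on (0.39, 0.17) = 0.39
(x1 & x5) | (~x5 | x2) = max(a, b) on (0.61, 0.39) = 0.61
((x1 | x1) | ~(x5 | x1)) & ((x1 & x5) | (~x5 | x2)) = min(a, b) on (0.68, 0.61) = 0.61

0.61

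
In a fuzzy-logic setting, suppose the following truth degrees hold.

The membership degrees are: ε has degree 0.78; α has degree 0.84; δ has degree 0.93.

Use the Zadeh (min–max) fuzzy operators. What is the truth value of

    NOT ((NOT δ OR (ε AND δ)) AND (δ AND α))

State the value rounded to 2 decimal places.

NOT δ = 1 − 0.93 = 0.07
ε AND δ = min(a, b) on (0.78, 0.93) = 0.78
NOT δ OR (ε AND δ) = max(a, b) on (0.07, 0.78) = 0.78
δ AND α = min(a, b) on (0.93, 0.84) = 0.84
(NOT δ OR (ε AND δ)) AND (δ AND α) = min(a, b) on (0.78, 0.84) = 0.78
NOT ((NOT δ OR (ε AND δ)) AND (δ AND α)) = 1 − 0.78 = 0.22

0.22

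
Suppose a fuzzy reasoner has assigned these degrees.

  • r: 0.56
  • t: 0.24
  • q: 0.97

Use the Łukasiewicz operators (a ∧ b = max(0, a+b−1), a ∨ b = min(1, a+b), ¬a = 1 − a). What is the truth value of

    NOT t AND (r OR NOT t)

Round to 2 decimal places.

0.76

NOT t = 1 − 0.24 = 0.76
NOT t = 1 − 0.24 = 0.76
r OR NOT t = min(1, a+b) on (0.56, 0.76) = 1.00
NOT t AND (r OR NOT t) = max(0, a+b−1) on (0.76, 1.00) = 0.76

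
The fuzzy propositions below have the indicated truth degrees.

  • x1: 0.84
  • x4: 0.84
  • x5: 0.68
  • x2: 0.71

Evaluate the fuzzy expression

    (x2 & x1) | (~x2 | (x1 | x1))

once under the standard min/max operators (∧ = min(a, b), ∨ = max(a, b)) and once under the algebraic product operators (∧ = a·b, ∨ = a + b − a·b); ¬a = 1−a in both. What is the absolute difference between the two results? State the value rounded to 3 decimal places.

0.153

Under standard min/max:
  x2 & x1 = min(a, b) on (0.71, 0.84) = 0.71
  ~x2 = 1 − 0.71 = 0.29
  x1 | x1 = max(a, b) on (0.84, 0.84) = 0.84
  ~x2 | (x1 | x1) = max(a, b) on (0.29, 0.84) = 0.84
  (x2 & x1) | (~x2 | (x1 | x1)) = max(a, b) on (0.71, 0.84) = 0.84
  → value = 0.8400
Under algebraic product:
  x2 & x1 = a·b on (0.7100, 0.8400) = 0.5964
  ~x2 = 1 − 0.7100 = 0.2900
  x1 | x1 = a + b − a·b on (0.8400, 0.8400) = 0.9744
  ~x2 | (x1 | x1) = a + b − a·b on (0.2900, 0.9744) = 0.9818
  (x2 & x1) | (~x2 | (x1 | x1)) = a + b − a·b on (0.5964, 0.9818) = 0.9927
  → value = 0.9927
|0.8400 − 0.9927| = 0.153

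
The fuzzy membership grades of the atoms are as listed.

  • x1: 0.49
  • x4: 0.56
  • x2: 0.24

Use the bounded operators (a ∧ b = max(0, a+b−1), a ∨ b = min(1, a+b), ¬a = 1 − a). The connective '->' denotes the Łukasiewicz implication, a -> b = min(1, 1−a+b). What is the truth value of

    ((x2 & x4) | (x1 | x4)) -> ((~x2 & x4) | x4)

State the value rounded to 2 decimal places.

x2 & x4 = max(0, a+b−1) on (0.24, 0.56) = 0.00
x1 | x4 = min(1, a+b) on (0.49, 0.56) = 1.00
(x2 & x4) | (x1 | x4) = min(1, a+b) on (0.00, 1.00) = 1.00
~x2 = 1 − 0.24 = 0.76
~x2 & x4 = max(0, a+b−1) on (0.76, 0.56) = 0.32
(~x2 & x4) | x4 = min(1, a+b) on (0.32, 0.56) = 0.88
((x2 & x4) | (x1 | x4)) -> ((~x2 & x4) | x4)  [Łukasiewicz: min(1, 1−a+b)] with a=1.00, b=0.88 → 0.88

0.88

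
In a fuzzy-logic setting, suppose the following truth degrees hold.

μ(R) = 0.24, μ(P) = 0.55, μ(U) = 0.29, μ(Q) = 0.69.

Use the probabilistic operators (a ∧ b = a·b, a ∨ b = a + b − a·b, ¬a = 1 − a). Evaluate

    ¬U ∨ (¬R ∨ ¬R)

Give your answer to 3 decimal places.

0.983

¬U = 1 − 0.2900 = 0.7100
¬R = 1 − 0.2400 = 0.7600
¬R = 1 − 0.2400 = 0.7600
¬R ∨ ¬R = a + b − a·b on (0.7600, 0.7600) = 0.9424
¬U ∨ (¬R ∨ ¬R) = a + b − a·b on (0.7100, 0.9424) = 0.9833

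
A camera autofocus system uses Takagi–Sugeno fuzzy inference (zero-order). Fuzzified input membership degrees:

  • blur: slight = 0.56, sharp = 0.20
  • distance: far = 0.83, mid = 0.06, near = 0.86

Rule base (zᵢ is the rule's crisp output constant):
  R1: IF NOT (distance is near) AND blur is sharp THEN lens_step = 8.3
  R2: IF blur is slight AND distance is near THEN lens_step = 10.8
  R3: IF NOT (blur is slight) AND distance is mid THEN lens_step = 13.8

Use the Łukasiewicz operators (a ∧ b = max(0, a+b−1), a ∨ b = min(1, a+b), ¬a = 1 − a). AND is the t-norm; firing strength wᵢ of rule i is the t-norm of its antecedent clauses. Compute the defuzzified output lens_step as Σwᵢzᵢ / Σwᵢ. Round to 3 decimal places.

R1 (z=8.3): ¬near=1−0.86=0.14, sharp=0.20; AND[max(0, a+b−1)] → w = 0.00
R2 (z=10.8): slight=0.56, near=0.86; AND[max(0, a+b−1)] → w = 0.42
R3 (z=13.8): ¬slight=1−0.56=0.44, mid=0.06; AND[max(0, a+b−1)] → w = 0.00
Weighted average = (0.00·8.3 + 0.42·10.8 + 0.00·13.8) / (0.00 + 0.42 + 0.00)
  = 4.5360 / 0.4200 = 10.800

10.800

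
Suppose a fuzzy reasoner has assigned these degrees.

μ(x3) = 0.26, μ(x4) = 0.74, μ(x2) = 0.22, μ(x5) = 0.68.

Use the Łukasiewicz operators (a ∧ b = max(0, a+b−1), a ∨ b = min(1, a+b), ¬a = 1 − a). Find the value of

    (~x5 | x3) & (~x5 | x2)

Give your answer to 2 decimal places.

0.12

~x5 = 1 − 0.68 = 0.32
~x5 | x3 = min(1, a+b) on (0.32, 0.26) = 0.58
~x5 = 1 − 0.68 = 0.32
~x5 | x2 = min(1, a+b) on (0.32, 0.22) = 0.54
(~x5 | x3) & (~x5 | x2) = max(0, a+b−1) on (0.58, 0.54) = 0.12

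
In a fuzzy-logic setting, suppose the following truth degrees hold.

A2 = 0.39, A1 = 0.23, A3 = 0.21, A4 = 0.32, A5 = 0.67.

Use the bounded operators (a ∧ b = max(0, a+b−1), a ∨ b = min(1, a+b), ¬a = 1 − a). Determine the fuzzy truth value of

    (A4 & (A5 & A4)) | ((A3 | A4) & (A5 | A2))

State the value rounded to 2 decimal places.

0.53

A5 & A4 = max(0, a+b−1) on (0.67, 0.32) = 0.00
A4 & (A5 & A4) = max(0, a+b−1) on (0.32, 0.00) = 0.00
A3 | A4 = min(1, a+b) on (0.21, 0.32) = 0.53
A5 | A2 = min(1, a+b) on (0.67, 0.39) = 1.00
(A3 | A4) & (A5 | A2) = max(0, a+b−1) on (0.53, 1.00) = 0.53
(A4 & (A5 & A4)) | ((A3 | A4) & (A5 | A2)) = min(1, a+b) on (0.00, 0.53) = 0.53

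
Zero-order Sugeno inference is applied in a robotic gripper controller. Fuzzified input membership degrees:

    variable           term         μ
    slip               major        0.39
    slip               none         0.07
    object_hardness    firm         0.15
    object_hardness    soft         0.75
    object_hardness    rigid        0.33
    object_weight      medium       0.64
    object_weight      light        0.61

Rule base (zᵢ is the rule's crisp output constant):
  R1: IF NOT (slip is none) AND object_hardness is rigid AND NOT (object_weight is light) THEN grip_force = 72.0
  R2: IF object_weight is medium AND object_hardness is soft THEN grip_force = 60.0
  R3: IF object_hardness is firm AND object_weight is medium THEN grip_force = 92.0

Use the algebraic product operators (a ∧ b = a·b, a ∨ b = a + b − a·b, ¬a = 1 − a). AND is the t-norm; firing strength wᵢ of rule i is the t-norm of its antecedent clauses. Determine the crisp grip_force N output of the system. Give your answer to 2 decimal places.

R1 (z=72.0): ¬none=1−0.07=0.93, rigid=0.33, ¬light=1−0.61=0.39; AND[a·b] → w = 0.1197
R2 (z=60.0): medium=0.64, soft=0.75; AND[a·b] → w = 0.4800
R3 (z=92.0): firm=0.15, medium=0.64; AND[a·b] → w = 0.0960
Weighted average = (0.1197·72.0 + 0.4800·60.0 + 0.0960·92.0) / (0.1197 + 0.4800 + 0.0960)
  = 46.2498 / 0.6957 = 66.48

66.48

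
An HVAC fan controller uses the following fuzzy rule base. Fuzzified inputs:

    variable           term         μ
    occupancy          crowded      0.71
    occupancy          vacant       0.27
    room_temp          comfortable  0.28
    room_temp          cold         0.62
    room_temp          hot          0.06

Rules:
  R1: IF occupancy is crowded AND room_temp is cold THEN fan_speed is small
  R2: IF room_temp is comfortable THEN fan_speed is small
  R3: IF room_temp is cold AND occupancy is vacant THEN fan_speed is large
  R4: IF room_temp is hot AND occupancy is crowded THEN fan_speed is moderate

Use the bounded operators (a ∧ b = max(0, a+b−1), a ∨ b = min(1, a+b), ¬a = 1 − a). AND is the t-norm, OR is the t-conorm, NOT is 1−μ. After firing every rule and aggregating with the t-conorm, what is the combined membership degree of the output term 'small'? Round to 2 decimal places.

R1: crowded=0.71, cold=0.62; AND[max(0, a+b−1)] → w = 0.33
R2: comfortable=0.28 → w = 0.28
R3: cold=0.62, vacant=0.27; AND[max(0, a+b−1)] → w = 0.00
R4: hot=0.06, crowded=0.71; AND[max(0, a+b−1)] → w = 0.00
Rules with consequent 'small': {R1, R2} → strengths 0.33, 0.28
Aggregate via t-conorm [min(1, a+b)]: 0.61

0.61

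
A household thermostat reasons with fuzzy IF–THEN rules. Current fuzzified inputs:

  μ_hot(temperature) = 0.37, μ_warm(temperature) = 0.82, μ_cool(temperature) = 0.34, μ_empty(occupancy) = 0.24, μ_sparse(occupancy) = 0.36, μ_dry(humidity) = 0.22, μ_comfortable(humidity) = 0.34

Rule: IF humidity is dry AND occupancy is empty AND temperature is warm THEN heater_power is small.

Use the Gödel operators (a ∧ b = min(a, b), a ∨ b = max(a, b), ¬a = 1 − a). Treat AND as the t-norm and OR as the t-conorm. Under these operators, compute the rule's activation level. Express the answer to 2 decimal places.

0.22

firing strength: dry=0.22, empty=0.24, warm=0.82; AND[min(a, b)] → w = 0.22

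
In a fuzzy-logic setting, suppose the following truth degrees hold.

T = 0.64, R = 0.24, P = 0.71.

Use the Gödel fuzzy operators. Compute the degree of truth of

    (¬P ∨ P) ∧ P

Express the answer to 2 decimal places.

¬P = 1 − 0.71 = 0.29
¬P ∨ P = max(a, b) on (0.29, 0.71) = 0.71
(¬P ∨ P) ∧ P = min(a, b) on (0.71, 0.71) = 0.71

0.71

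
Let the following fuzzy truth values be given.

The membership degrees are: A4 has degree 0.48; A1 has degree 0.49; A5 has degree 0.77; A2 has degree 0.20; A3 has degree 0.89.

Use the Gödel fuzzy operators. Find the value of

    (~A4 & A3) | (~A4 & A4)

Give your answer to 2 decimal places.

0.52

~A4 = 1 − 0.48 = 0.52
~A4 & A3 = min(a, b) on (0.52, 0.89) = 0.52
~A4 = 1 − 0.48 = 0.52
~A4 & A4 = min(a, b) on (0.52, 0.48) = 0.48
(~A4 & A3) | (~A4 & A4) = max(a, b) on (0.52, 0.48) = 0.52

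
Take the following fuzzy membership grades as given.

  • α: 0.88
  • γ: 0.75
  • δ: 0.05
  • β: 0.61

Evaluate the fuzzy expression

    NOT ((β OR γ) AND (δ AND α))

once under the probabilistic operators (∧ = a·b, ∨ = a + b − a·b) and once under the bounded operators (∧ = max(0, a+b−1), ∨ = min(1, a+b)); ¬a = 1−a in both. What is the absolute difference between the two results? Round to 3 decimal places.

0.040

Under probabilistic:
  β OR γ = a + b − a·b on (0.6100, 0.7500) = 0.9025
  δ AND α = a·b on (0.0500, 0.8800) = 0.0440
  (β OR γ) AND (δ AND α) = a·b on (0.9025, 0.0440) = 0.0397
  NOT ((β OR γ) AND (δ AND α)) = 1 − 0.0397 = 0.9603
  → value = 0.9603
Under bounded:
  β OR γ = min(1, a+b) on (0.61, 0.75) = 1.00
  δ AND α = max(0, a+b−1) on (0.05, 0.88) = 0.00
  (β OR γ) AND (δ AND α) = max(0, a+b−1) on (1.00, 0.00) = 0.00
  NOT ((β OR γ) AND (δ AND α)) = 1 − 0.00 = 1.00
  → value = 1.0000
|0.9603 − 1.0000| = 0.040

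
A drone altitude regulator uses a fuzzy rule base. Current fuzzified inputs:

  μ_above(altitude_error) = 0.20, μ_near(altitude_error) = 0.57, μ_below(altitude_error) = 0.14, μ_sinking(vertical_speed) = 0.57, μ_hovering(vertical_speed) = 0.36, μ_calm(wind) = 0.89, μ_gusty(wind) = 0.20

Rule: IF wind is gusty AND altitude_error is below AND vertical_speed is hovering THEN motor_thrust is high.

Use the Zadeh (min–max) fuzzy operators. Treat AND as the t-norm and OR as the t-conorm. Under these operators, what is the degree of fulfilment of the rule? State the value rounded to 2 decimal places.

0.14

firing strength: gusty=0.20, below=0.14, hovering=0.36; AND[min(a, b)] → w = 0.14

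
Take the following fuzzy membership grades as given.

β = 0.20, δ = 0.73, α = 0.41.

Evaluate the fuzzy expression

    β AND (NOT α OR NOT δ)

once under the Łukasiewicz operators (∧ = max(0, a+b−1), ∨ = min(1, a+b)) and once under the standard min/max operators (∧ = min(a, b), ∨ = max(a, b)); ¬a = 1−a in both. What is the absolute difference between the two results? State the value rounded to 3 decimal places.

0.140

Under Łukasiewicz:
  NOT α = 1 − 0.41 = 0.59
  NOT δ = 1 − 0.73 = 0.27
  NOT α OR NOT δ = min(1, a+b) on (0.59, 0.27) = 0.86
  β AND (NOT α OR NOT δ) = max(0, a+b−1) on (0.20, 0.86) = 0.06
  → value = 0.0600
Under standard min/max:
  NOT α = 1 − 0.41 = 0.59
  NOT δ = 1 − 0.73 = 0.27
  NOT α OR NOT δ = max(a, b) on (0.59, 0.27) = 0.59
  β AND (NOT α OR NOT δ) = min(a, b) on (0.20, 0.59) = 0.20
  → value = 0.2000
|0.0600 − 0.2000| = 0.140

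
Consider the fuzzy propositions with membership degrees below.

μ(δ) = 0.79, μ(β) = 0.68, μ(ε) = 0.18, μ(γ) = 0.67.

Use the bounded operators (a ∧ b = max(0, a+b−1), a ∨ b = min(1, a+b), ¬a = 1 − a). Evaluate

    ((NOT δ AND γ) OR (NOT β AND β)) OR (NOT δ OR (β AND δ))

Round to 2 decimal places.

NOT δ = 1 − 0.79 = 0.21
NOT δ AND γ = max(0, a+b−1) on (0.21, 0.67) = 0.00
NOT β = 1 − 0.68 = 0.32
NOT β AND β = max(0, a+b−1) on (0.32, 0.68) = 0.00
(NOT δ AND γ) OR (NOT β AND β) = min(1, a+b) on (0.00, 0.00) = 0.00
NOT δ = 1 − 0.79 = 0.21
β AND δ = max(0, a+b−1) on (0.68, 0.79) = 0.47
NOT δ OR (β AND δ) = min(1, a+b) on (0.21, 0.47) = 0.68
((NOT δ AND γ) OR (NOT β AND β)) OR (NOT δ OR (β AND δ)) = min(1, a+b) on (0.00, 0.68) = 0.68

0.68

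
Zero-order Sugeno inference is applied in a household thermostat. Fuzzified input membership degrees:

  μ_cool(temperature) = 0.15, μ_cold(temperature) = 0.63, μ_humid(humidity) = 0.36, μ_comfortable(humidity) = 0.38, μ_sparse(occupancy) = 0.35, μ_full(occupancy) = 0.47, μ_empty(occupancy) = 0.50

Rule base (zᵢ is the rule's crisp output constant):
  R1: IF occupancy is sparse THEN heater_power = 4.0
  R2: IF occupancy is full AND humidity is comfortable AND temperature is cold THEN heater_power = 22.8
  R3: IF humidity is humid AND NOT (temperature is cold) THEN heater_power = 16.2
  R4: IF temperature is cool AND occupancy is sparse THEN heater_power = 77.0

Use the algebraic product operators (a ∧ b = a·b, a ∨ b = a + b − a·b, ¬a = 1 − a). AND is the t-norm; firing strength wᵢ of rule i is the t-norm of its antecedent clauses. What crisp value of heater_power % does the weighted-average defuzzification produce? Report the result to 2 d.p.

15.68

R1 (z=4.0): sparse=0.35 → w = 0.3500
R2 (z=22.8): full=0.47, comfortable=0.38, cold=0.63; AND[a·b] → w = 0.1125
R3 (z=16.2): humid=0.36, ¬cold=1−0.63=0.37; AND[a·b] → w = 0.1332
R4 (z=77.0): cool=0.15, sparse=0.35; AND[a·b] → w = 0.0525
Weighted average = (0.3500·4.0 + 0.1125·22.8 + 0.1332·16.2 + 0.0525·77.0) / (0.3500 + 0.1125 + 0.1332 + 0.0525)
  = 10.1658 / 0.6482 = 15.68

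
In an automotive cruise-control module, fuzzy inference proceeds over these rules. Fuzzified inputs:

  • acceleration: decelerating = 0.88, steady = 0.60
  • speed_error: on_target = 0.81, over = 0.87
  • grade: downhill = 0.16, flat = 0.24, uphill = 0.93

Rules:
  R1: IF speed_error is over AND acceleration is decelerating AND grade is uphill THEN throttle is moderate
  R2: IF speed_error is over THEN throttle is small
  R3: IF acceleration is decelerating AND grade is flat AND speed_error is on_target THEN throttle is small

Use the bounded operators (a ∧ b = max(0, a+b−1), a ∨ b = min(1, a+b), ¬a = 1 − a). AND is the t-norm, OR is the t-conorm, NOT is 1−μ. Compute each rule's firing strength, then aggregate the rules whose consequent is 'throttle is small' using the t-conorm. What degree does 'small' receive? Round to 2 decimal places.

0.87

R1: over=0.87, decelerating=0.88, uphill=0.93; AND[max(0, a+b−1)] → w = 0.68
R2: over=0.87 → w = 0.87
R3: decelerating=0.88, flat=0.24, on_target=0.81; AND[max(0, a+b−1)] → w = 0.00
Rules with consequent 'small': {R2, R3} → strengths 0.87, 0.00
Aggregate via t-conorm [min(1, a+b)]: 0.87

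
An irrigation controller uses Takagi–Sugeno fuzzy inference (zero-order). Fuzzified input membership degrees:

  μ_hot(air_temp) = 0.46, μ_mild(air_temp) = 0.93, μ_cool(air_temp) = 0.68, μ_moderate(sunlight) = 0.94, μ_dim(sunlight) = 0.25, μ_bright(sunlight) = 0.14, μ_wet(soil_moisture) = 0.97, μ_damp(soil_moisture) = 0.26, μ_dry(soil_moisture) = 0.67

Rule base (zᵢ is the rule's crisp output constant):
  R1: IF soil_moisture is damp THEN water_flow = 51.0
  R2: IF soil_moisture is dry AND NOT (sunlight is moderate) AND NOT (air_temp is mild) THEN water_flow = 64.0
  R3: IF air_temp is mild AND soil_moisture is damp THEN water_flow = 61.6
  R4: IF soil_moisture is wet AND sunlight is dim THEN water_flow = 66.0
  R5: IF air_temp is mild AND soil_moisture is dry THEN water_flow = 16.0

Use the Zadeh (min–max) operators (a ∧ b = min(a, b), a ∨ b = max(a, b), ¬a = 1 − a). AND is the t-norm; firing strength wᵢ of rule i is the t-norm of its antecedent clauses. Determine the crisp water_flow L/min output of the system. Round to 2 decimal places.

R1 (z=51.0): damp=0.26 → w = 0.26
R2 (z=64.0): dry=0.67, ¬moderate=1−0.94=0.06, ¬mild=1−0.93=0.07; AND[min(a, b)] → w = 0.06
R3 (z=61.6): mild=0.93, damp=0.26; AND[min(a, b)] → w = 0.26
R4 (z=66.0): wet=0.97, dim=0.25; AND[min(a, b)] → w = 0.25
R5 (z=16.0): mild=0.93, dry=0.67; AND[min(a, b)] → w = 0.67
Weighted average = (0.26·51.0 + 0.06·64.0 + 0.26·61.6 + 0.25·66.0 + 0.67·16.0) / (0.26 + 0.06 + 0.26 + 0.25 + 0.67)
  = 60.3360 / 1.5000 = 40.22

40.22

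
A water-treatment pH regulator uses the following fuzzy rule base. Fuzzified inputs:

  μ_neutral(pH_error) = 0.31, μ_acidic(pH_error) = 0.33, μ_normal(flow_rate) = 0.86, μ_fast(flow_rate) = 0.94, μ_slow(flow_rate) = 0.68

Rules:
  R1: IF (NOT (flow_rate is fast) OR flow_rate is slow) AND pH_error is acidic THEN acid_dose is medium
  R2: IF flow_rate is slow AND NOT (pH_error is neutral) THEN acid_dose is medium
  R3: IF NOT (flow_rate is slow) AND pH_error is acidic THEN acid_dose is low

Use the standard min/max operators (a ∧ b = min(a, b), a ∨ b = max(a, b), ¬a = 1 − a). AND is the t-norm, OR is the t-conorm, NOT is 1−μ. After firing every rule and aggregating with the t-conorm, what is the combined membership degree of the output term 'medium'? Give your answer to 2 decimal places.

R1: (¬fast=1−0.94=0.06 OR slow=0.68) = 0.68; AND[min(a, b)] with acidic=0.33 → w = 0.33
R2: slow=0.68, ¬neutral=1−0.31=0.69; AND[min(a, b)] → w = 0.68
R3: ¬slow=1−0.68=0.32, acidic=0.33; AND[min(a, b)] → w = 0.32
Rules with consequent 'medium': {R1, R2} → strengths 0.33, 0.68
Aggregate via t-conorm [max(a, b)]: 0.68

0.68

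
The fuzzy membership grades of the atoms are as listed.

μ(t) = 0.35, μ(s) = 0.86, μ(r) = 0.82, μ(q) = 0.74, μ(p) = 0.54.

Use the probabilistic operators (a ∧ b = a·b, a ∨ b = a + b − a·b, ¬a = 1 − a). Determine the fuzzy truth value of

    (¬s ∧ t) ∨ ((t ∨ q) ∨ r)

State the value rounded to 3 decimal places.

0.971

¬s = 1 − 0.8600 = 0.1400
¬s ∧ t = a·b on (0.1400, 0.3500) = 0.0490
t ∨ q = a + b − a·b on (0.3500, 0.7400) = 0.8310
(t ∨ q) ∨ r = a + b − a·b on (0.8310, 0.8200) = 0.9696
(¬s ∧ t) ∨ ((t ∨ q) ∨ r) = a + b − a·b on (0.0490, 0.9696) = 0.9711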